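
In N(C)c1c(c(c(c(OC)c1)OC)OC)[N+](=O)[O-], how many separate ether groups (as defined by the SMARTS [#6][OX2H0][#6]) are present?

3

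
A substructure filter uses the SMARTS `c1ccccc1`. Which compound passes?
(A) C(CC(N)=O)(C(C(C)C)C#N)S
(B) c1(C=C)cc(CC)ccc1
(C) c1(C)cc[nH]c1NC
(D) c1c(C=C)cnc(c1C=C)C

B

c1ccccc1 describes six aromatic carbons in a ring (a benzene ring).
(A) has a methyl group (-CH3) but no six-membered all-carbon aromatic ring is present.
(B) contains the required atom environment, so the pattern matches.
(C) has a methyl group (-CH3) but no six-membered all-carbon aromatic ring is present.
(D) has a methyl group (-CH3) but no six-membered all-carbon aromatic ring is present.
So the answer is (B).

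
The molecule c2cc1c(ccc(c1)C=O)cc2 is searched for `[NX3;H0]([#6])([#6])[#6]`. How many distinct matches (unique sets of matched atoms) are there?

[NX3;H0]([#6])([#6])[#6] is the SMARTS for a tertiary amine: a trivalent nitrogen with no H, bonded to three carbons.
No fragment in the molecule satisfies every constraint, giving 0 matches.

0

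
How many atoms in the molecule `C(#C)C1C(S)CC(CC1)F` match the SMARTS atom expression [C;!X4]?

2

Check the 10 heavy atoms by environment: 6× C (X4) → no; 2× C (X2) → match; 1× F (X1) → no; 1× S (X2) → no.
That gives 2 matching atoms.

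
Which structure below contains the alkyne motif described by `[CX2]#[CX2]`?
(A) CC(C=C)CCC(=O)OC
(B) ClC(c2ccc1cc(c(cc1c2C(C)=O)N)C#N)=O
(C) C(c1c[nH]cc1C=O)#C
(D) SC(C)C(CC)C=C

C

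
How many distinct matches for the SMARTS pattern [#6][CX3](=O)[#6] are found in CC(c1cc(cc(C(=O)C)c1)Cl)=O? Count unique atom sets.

[#6][CX3](=O)[#6] is the SMARTS for a ketone: a carbonyl carbon (no H) flanked by two carbons.
The molecule carries 2 separate instances of an acetyl/ketone group (-C(=O)CH3) meeting every constraint; each maps to a distinct set of atoms, giving 2 matches.

2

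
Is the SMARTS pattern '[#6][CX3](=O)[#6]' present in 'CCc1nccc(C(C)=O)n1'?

Yes

The pattern [#6][CX3](=O)[#6] describes a carbonyl carbon (no H) flanked by two carbons — a ketone.
The molecule carries an acetyl/ketone group (-C(=O)CH3), whose atoms satisfy every constraint of the query, so the pattern matches.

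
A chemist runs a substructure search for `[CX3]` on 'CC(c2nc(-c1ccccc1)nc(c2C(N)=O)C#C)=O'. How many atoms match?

2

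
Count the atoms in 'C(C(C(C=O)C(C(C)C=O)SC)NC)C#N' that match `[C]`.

11

Check the 16 heavy atoms by environment: 11× C → match; 1× S → no; 2× O → no; 2× N → no.
That gives 11 matching atoms.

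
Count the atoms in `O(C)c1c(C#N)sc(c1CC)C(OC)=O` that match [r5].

5

Check the 15 heavy atoms by environment: 1× s (aromatic, in 5-ring) → match; 4× c (aromatic, in 5-ring) → match; 3× O (acyclic) → no; 6× C (acyclic) → no; 1× N (acyclic) → no.
Summing the matching environments: 1 + 4 = 5 matching atoms.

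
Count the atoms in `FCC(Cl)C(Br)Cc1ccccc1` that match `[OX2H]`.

Check the 13 heavy atoms by environment: 2× C (H2, X4) → no; 2× C (H1, X4) → no; 1× F (H0, X1) → no; 1× c (aromatic, H0, X3) → no; 5× c (aromatic, H1, X3) → no; 1× Br (H0, X1) → no; 1× Cl (H0, X1) → no.
No environment satisfies the query, so 0 matching atoms.

0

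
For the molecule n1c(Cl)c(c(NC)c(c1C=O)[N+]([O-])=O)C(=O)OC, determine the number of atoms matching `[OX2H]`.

Check the 18 heavy atoms by environment: 1× n (aromatic, H0, X2) → no; 5× c (aromatic, H0, X3) → no; 1× N (H1, X3) → no; 2× C (H3, X4) → no; 1× C (H1, X3) → no; 3× O (H0, X1) → no; 1× N (charge +1, H0, X3) → no; 1× O (charge -1, H0, X1) → no; 1× C (H0, X3) → no; 1× O (H0, X2) → no; 1× Cl (H0, X1) → no.
No environment satisfies the query, so 0 matching atoms.

0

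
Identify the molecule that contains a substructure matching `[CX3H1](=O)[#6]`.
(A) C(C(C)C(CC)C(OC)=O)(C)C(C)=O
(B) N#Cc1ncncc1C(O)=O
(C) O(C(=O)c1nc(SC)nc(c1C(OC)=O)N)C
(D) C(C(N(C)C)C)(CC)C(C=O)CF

[CX3H1](=O)[#6] describes an sp2 carbon with one H, double-bonded to O and single-bonded to carbon (an aldehyde).
(A) has an acetyl/ketone group (-C(=O)CH3) but the carbonyl carbon has H0 (two carbon neighbours), not H1.
(B) has a carboxylic acid group (-C(=O)OH) but the carbonyl carbon has H0 and is bonded to O, not H1.
(C) has a methyl-ester group (-C(=O)OCH3) but the carbonyl carbon has H0, not H1.
(D) contains an aldehyde (-CHO), which satisfies every atom and bond constraint.
So the answer is (D).

D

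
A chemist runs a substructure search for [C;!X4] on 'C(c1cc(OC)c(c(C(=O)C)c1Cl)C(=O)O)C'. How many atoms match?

The query [C;!X4] means: aliphatic carbon that does not have four total connections.
Check the 17 heavy atoms by environment: 6× c (aromatic, X3) → no; 2× C (X3) → match; 2× O (X1) → no; 4× C (X4) → no; 1× Cl (X1) → no; 2× O (X2) → no.
That gives 2 matching atoms.

2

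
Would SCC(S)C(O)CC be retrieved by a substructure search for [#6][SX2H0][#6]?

No

The pattern [#6][SX2H0][#6] describes an aliphatic sulfur bridging two carbons with no H on the sulfur — a thioether.
The closest candidate here is a thiol (-SH), but the sulfur has H1, not H0 bridging two carbons. No other fragment satisfies the full query, so there is no match.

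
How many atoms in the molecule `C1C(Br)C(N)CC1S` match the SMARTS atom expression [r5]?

5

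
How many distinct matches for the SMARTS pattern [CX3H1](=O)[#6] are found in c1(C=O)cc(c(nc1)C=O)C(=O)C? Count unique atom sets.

2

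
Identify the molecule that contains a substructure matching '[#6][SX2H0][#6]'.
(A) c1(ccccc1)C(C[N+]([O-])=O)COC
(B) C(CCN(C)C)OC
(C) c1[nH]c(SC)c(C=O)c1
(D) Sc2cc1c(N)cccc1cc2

C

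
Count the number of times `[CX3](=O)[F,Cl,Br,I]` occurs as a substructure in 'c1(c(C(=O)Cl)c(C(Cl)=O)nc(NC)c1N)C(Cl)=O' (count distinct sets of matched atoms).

[CX3](=O)[F,Cl,Br,I] is the SMARTS for an acyl halide: a carbonyl carbon bonded to a halogen.
The molecule carries 3 separate instances of an acyl chloride (-C(=O)Cl) meeting every constraint; each maps to a distinct set of atoms, giving 3 matches.

3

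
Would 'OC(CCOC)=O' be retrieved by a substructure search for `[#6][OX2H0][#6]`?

The pattern [#6][OX2H0][#6] describes an aliphatic oxygen bridging two carbons with no H on the oxygen — an ether.
The molecule carries a methoxy ether (-OCH3), whose atoms satisfy every constraint of the query, so the pattern matches.

Yes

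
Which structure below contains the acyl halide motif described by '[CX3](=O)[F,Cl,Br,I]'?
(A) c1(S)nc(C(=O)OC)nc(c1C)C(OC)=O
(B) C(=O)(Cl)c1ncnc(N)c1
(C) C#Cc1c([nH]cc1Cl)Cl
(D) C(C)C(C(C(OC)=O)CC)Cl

B

[CX3](=O)[F,Cl,Br,I] describes a carbonyl carbon bonded to a halogen (an acyl halide).
(A) has a methyl-ester group (-C(=O)OCH3) but the carbonyl is bonded to -O-C, not to a halogen.
(B) contains an acyl chloride (-C(=O)Cl), which satisfies every atom and bond constraint.
(C) has a chloro substituent but the Cl is not on a carbonyl carbon.
(D) has a methyl-ester group (-C(=O)OCH3) but the carbonyl is bonded to -O-C, not to a halogen.
So the answer is (B).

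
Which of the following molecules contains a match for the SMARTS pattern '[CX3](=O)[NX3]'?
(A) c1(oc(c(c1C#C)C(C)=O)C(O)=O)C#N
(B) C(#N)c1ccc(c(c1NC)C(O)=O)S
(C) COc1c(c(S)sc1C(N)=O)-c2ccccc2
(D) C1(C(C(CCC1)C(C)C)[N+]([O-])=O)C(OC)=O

[CX3](=O)[NX3] describes a carbonyl carbon bonded to a trivalent nitrogen (an amide).
(A) has a nitrile (-C#N) but the nitrile N is NX1 (triple-bonded), not NX3.
(B) has a nitrile (-C#N) but the nitrile N is NX1 (triple-bonded), not NX3.
(C) contains a primary amide (-C(=O)NH2), which satisfies every atom and bond constraint.
(D) has a methyl-ester group (-C(=O)OCH3) but the carbonyl is bonded to O, not to an NX3 nitrogen.
So the answer is (C).

C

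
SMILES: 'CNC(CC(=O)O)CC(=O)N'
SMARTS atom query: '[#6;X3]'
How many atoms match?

2

The query [#6;X3] means: any carbon (aromatic or not) with three total connections.
Check the 11 heavy atoms by environment: 4× C (X4) → no; 2× C (X3) → match; 2× O (X1) → no; 1× O (X2) → no; 2× N (X3) → no.
That gives 2 matching atoms.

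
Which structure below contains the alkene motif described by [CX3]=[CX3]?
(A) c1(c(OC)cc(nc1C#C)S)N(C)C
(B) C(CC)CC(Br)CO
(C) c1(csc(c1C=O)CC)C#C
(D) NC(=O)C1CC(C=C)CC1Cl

D

[CX3]=[CX3] describes a non-aromatic C=C double bond between two sp2 carbons (an alkene).
(A) has an ethynyl group (-C#CH) but the C-C bond is a triple bond, not a double bond.
(B) has an ethyl group (-CH2CH3) but its C-C bond is a single bond between CX4 carbons, not CX3=CX3.
(C) has an ethyl group (-CH2CH3) but its C-C bond is a single bond between CX4 carbons, not CX3=CX3.
(D) contains a vinyl group (-CH=CH2), which satisfies every atom and bond constraint.
So the answer is (D).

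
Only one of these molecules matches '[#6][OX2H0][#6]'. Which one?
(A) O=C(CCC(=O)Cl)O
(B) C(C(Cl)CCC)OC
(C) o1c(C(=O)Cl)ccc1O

[#6][OX2H0][#6] describes an aliphatic oxygen bridging two carbons with no H on the oxygen (an ether).
(A) has a carboxylic acid group (-C(=O)OH) but the -OH oxygen has H1; the =O is OX1, not OX2.
(B) contains a methoxy ether (-OCH3), which satisfies every atom and bond constraint.
(C) has a hydroxyl group (-OH) but the oxygen has H1, not H0 bridging two carbons.
So the answer is (B).

B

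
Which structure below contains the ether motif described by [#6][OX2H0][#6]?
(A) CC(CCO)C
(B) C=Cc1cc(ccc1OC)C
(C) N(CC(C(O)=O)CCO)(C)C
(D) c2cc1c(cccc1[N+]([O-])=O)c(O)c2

B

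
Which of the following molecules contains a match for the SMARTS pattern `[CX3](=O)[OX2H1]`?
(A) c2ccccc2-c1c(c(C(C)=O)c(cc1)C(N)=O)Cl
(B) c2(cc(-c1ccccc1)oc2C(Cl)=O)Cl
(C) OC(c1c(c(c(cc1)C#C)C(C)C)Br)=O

[CX3](=O)[OX2H1] describes an sp2 carbon double-bonded to O and single-bonded to an -OH oxygen (a carboxylic acid).
(A) has a primary amide (-C(=O)NH2) but the carbonyl is bonded to N, not to an -OH oxygen.
(B) has an acyl chloride (-C(=O)Cl) but the carbonyl is bonded to Cl, not to an -OH oxygen.
(C) contains a carboxylic acid group (-C(=O)OH), which satisfies every atom and bond constraint.
So the answer is (C).

C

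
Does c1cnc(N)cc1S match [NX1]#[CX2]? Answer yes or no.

No

The pattern [NX1]#[CX2] describes a nitrogen triple-bonded to a two-connected carbon — a nitrile.
The closest candidate here is a primary amino group (-NH2), but the nitrogen is NX3 (three connections), not NX1 triple-bonded. No other fragment satisfies the full query, so there is no match.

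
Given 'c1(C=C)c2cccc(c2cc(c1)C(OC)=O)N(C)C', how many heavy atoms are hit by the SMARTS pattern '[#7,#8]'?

3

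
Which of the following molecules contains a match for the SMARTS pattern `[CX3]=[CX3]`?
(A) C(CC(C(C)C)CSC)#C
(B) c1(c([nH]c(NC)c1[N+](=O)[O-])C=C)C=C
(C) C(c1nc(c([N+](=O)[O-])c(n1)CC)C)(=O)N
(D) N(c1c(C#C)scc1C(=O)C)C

[CX3]=[CX3] describes a non-aromatic C=C double bond between two sp2 carbons (an alkene).
(A) has an ethynyl group (-C#CH) but the C-C bond is a triple bond, not a double bond.
(B) contains a vinyl group (-CH=CH2), which satisfies every atom and bond constraint.
(C) has an ethyl group (-CH2CH3) but its C-C bond is a single bond between CX4 carbons, not CX3=CX3.
(D) has an ethynyl group (-C#CH) but the C-C bond is a triple bond, not a double bond.
So the answer is (B).

B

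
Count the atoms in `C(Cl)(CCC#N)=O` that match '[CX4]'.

2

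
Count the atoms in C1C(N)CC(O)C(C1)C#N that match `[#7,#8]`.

The query [#7,#8] means: nitrogen or oxygen (comma = OR).
Check the 10 heavy atoms by environment: 7× C → no; 2× N → match; 1× O → match.
Summing the matching environments: 2 + 1 = 3 matching atoms.

3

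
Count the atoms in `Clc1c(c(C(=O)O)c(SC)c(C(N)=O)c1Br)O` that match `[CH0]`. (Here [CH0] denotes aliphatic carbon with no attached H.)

2

The query [CH0] means: aliphatic carbon with no attached hydrogen.
Check the 17 heavy atoms by environment: 6× c (aromatic, H0) → no; 1× Br (H0) → no; 2× C (H0) → match; 2× O (H0) → no; 1× N (H2) → no; 1× S (H0) → no; 1× C (H3) → no; 2× O (H1) → no; 1× Cl (H0) → no.
That gives 2 matching atoms.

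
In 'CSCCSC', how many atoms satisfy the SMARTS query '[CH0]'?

0

The query [CH0] means: aliphatic carbon with no attached hydrogen.
Check the 6 heavy atoms by environment: 2× C (H2) → no; 2× S (H0) → no; 2× C (H3) → no.
No environment satisfies the query, so 0 matching atoms.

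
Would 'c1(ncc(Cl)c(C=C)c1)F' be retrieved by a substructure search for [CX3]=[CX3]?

Yes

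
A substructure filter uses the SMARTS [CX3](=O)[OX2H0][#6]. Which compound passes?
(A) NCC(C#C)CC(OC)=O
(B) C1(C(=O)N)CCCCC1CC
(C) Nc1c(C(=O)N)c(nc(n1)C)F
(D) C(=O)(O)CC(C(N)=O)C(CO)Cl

A

[CX3](=O)[OX2H0][#6] describes a carbonyl carbon bonded to an oxygen that is itself bonded to carbon (no H on that O) (an ester).
(A) contains a methyl-ester group (-C(=O)OCH3), which satisfies every atom and bond constraint.
(B) has a primary amide (-C(=O)NH2) but the carbonyl is bonded to N, not to an O-C linkage.
(C) has a primary amide (-C(=O)NH2) but the carbonyl is bonded to N, not to an O-C linkage.
(D) has a carboxylic acid group (-C(=O)OH) but the singly-bonded O carries H (OX2H1, not H0).
So the answer is (A).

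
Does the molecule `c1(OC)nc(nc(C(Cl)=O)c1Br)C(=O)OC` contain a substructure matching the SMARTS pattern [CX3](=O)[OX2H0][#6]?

The pattern [CX3](=O)[OX2H0][#6] describes a carbonyl carbon bonded to an oxygen that is itself bonded to carbon (no H on that O) — an ester.
The molecule carries a methyl-ester group (-C(=O)OCH3), whose atoms satisfy every constraint of the query, so the pattern matches.

Yes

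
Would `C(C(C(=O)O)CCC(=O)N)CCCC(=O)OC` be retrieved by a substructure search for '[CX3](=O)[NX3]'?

Yes

The pattern [CX3](=O)[NX3] describes a carbonyl carbon bonded to a trivalent nitrogen — an amide.
The molecule carries a primary amide (-C(=O)NH2), whose atoms satisfy every constraint of the query, so the pattern matches.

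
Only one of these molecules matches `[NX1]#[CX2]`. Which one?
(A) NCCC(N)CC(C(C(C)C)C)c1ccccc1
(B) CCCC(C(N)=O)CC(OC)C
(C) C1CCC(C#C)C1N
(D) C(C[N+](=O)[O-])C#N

[NX1]#[CX2] describes a nitrogen triple-bonded to a two-connected carbon (a nitrile).
(A) has a primary amino group (-NH2) but the nitrogen is NX3 (three connections), not NX1 triple-bonded.
(B) has a primary amide (-C(=O)NH2) but the nitrogen is NX3, not NX1.
(C) has a primary amino group (-NH2) but the nitrogen is NX3 (three connections), not NX1 triple-bonded.
(D) contains a nitrile (-C#N), which satisfies every atom and bond constraint.
So the answer is (D).

D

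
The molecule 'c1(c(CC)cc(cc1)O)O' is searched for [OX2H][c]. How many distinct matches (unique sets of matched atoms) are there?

[OX2H][c] is the SMARTS for a phenol: a hydroxyl oxygen attached to an aromatic carbon.
The molecule carries 2 separate instances of a hydroxyl group (-OH) meeting every constraint; each maps to a distinct set of atoms, giving 2 matches.

2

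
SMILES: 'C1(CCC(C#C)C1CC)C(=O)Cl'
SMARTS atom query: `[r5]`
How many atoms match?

The query [r5] means: r5 matches atoms in a five-membered ring.
Check the 12 heavy atoms by environment: 5× C (in 5-ring) → match; 5× C (acyclic) → no; 1× O (acyclic) → no; 1× Cl (acyclic) → no.
That gives 5 matching atoms.

5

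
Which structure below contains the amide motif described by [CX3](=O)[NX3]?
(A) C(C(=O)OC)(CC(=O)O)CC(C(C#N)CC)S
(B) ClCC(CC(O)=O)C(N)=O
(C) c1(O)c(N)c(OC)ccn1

B

[CX3](=O)[NX3] describes a carbonyl carbon bonded to a trivalent nitrogen (an amide).
(A) has a carboxylic acid group (-C(=O)OH) but the carbonyl is bonded to O, not to an NX3 nitrogen.
(B) contains a primary amide (-C(=O)NH2), which satisfies every atom and bond constraint.
(C) has a primary amino group (-NH2) but the -NH2 is not attached to a carbonyl carbon.
So the answer is (B).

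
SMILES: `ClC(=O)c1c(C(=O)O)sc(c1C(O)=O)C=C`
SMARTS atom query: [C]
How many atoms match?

The query [C] means: uppercase C matches aliphatic (non-aromatic) carbon only.
Check the 16 heavy atoms by environment: 1× s (aromatic) → no; 4× c (aromatic) → no; 5× C → match; 5× O → no; 1× Cl → no.
That gives 5 matching atoms.

5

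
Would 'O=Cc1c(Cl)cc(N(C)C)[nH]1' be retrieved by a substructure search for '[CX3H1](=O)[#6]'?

The pattern [CX3H1](=O)[#6] describes an sp2 carbon with one H, double-bonded to O and single-bonded to carbon — an aldehyde.
The molecule carries an aldehyde (-CHO), whose atoms satisfy every constraint of the query, so the pattern matches.

Yes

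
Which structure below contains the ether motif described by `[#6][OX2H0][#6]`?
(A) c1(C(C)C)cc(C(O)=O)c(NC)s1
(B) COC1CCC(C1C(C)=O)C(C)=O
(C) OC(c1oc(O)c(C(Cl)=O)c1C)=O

[#6][OX2H0][#6] describes an aliphatic oxygen bridging two carbons with no H on the oxygen (an ether).
(A) has a carboxylic acid group (-C(=O)OH) but the -OH oxygen has H1; the =O is OX1, not OX2.
(B) contains a methoxy ether (-OCH3), which satisfies every atom and bond constraint.
(C) has a hydroxyl group (-OH) but the oxygen has H1, not H0 bridging two carbons.
So the answer is (B).

B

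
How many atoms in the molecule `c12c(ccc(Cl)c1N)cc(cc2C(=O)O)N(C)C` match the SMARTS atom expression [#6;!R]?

The query [#6;!R] means: carbon not in any ring.
Check the 18 heavy atoms by environment: 10× c (aromatic, in 6-ring) → no; 1× Cl (acyclic) → no; 2× N (acyclic) → no; 3× C (acyclic) → match; 2× O (acyclic) → no.
That gives 3 matching atoms.

3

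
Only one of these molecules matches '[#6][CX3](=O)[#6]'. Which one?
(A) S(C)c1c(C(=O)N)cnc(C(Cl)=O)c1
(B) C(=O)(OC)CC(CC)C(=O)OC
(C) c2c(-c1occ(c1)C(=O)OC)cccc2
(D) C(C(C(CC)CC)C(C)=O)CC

[#6][CX3](=O)[#6] describes a carbonyl carbon (no H) flanked by two carbons (a ketone).
(A) has a primary amide (-C(=O)NH2) but one neighbour of the carbonyl carbon is N, not C.
(B) has a methyl-ester group (-C(=O)OCH3) but one neighbour of the carbonyl carbon is O, not C.
(C) has a methyl-ester group (-C(=O)OCH3) but one neighbour of the carbonyl carbon is O, not C.
(D) contains an acetyl/ketone group (-C(=O)CH3), which satisfies every atom and bond constraint.
So the answer is (D).

D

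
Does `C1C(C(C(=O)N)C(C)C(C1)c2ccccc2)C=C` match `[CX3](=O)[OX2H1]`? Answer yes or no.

The pattern [CX3](=O)[OX2H1] describes an sp2 carbon double-bonded to O and single-bonded to an -OH oxygen — a carboxylic acid.
The closest candidate here is a primary amide (-C(=O)NH2), but the carbonyl is bonded to N, not to an -OH oxygen. No other fragment satisfies the full query, so there is no match.

No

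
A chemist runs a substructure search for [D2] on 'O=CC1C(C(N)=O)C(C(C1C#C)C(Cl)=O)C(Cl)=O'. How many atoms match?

2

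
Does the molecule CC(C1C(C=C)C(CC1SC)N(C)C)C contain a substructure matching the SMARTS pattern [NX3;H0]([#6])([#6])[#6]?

Yes

The pattern [NX3;H0]([#6])([#6])[#6] describes a trivalent nitrogen with no H, bonded to three carbons — a tertiary amine.
The molecule carries a dimethylamino group (-N(CH3)2), whose atoms satisfy every constraint of the query, so the pattern matches.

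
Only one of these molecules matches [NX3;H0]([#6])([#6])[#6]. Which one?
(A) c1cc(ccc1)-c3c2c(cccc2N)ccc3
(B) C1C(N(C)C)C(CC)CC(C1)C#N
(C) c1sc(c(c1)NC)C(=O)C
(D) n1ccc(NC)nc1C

B

[NX3;H0]([#6])([#6])[#6] describes a trivalent nitrogen with no H, bonded to three carbons (a tertiary amine).
(A) has a primary amino group (-NH2) but the nitrogen has H2, not H0 with three carbons.
(B) contains a dimethylamino group (-N(CH3)2), which satisfies every atom and bond constraint.
(C) has an N-methylamino group (-NHCH3) but the nitrogen still has one H (H1), not H0.
(D) has an N-methylamino group (-NHCH3) but the nitrogen still has one H (H1), not H0.
So the answer is (B).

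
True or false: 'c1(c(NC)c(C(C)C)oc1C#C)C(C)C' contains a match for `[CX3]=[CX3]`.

False

The pattern [CX3]=[CX3] describes a non-aromatic C=C double bond between two sp2 carbons — an alkene.
The closest candidate here is an ethynyl group (-C#CH), but the C-C bond is a triple bond, not a double bond. No other fragment satisfies the full query, so there is no match.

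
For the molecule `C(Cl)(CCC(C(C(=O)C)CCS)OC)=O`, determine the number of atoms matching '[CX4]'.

8

The query [CX4] means: C with X4: aliphatic carbon with exactly 4 total connections (bonds + H).
Check the 15 heavy atoms by environment: 8× C (X4) → match; 1× S (X2) → no; 2× C (X3) → no; 2× O (X1) → no; 1× Cl (X1) → no; 1× O (X2) → no.
That gives 8 matching atoms.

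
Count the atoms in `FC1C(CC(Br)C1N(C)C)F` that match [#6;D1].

2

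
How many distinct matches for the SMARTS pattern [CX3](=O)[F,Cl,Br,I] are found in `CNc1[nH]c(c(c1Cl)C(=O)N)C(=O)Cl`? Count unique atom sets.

1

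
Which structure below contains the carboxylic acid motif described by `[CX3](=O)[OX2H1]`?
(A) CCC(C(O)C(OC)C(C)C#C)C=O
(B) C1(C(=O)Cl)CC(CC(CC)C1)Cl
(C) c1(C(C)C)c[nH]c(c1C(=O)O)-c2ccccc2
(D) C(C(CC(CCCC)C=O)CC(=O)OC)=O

C

[CX3](=O)[OX2H1] describes an sp2 carbon double-bonded to O and single-bonded to an -OH oxygen (a carboxylic acid).
(A) has an aldehyde (-CHO) but there is no singly-bonded oxygen on the carbonyl carbon.
(B) has an acyl chloride (-C(=O)Cl) but the carbonyl is bonded to Cl, not to an -OH oxygen.
(C) contains a carboxylic acid group (-C(=O)OH), which satisfies every atom and bond constraint.
(D) has an aldehyde (-CHO) but there is no singly-bonded oxygen on the carbonyl carbon.
So the answer is (C).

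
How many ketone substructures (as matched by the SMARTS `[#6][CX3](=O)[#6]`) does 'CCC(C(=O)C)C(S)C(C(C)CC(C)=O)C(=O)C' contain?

[#6][CX3](=O)[#6] is the SMARTS for a ketone: a carbonyl carbon (no H) flanked by two carbons.
The molecule carries 3 separate instances of an acetyl/ketone group (-C(=O)CH3) meeting every constraint; each maps to a distinct set of atoms, giving 3 matches.

3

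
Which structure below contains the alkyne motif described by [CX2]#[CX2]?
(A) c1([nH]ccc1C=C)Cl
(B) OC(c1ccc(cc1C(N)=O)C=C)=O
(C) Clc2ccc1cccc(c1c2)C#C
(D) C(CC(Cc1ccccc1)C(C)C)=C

C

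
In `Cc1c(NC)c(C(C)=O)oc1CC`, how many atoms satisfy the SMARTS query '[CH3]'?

4

The query [CH3] means: aliphatic carbon with exactly three hydrogens.
Check the 13 heavy atoms by environment: 1× o (aromatic, H0) → no; 4× c (aromatic, H0) → no; 1× C (H0) → no; 1× O (H0) → no; 4× C (H3) → match; 1× C (H2) → no; 1× N (H1) → no.
That gives 4 matching atoms.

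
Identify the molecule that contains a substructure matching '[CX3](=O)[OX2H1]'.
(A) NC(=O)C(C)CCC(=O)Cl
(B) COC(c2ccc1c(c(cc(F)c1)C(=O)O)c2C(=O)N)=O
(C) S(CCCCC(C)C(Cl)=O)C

[CX3](=O)[OX2H1] describes an sp2 carbon double-bonded to O and single-bonded to an -OH oxygen (a carboxylic acid).
(A) has an acyl chloride (-C(=O)Cl) but the carbonyl is bonded to Cl, not to an -OH oxygen.
(B) contains a carboxylic acid group (-C(=O)OH), which satisfies every atom and bond constraint.
(C) has an acyl chloride (-C(=O)Cl) but the carbonyl is bonded to Cl, not to an -OH oxygen.
So the answer is (B).

B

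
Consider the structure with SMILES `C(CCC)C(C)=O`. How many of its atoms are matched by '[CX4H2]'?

The query [CX4H2] means: sp3 carbon (X4) with exactly two hydrogens.
Check the 7 heavy atoms by environment: 3× C (H2, X4) → match; 1× C (H0, X3) → no; 1× O (H0, X1) → no; 2× C (H3, X4) → no.
That gives 3 matching atoms.

3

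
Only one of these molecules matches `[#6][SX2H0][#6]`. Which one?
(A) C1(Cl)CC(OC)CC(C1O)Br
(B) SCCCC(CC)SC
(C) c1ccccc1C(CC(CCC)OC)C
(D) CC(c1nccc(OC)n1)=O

B

[#6][SX2H0][#6] describes an aliphatic sulfur bridging two carbons with no H on the sulfur (a thioether).
(A) has a methoxy ether (-OCH3) but the bridging atom is O, not S.
(B) contains a methylthio ether (-SCH3), which satisfies every atom and bond constraint.
(C) has a methoxy ether (-OCH3) but the bridging atom is O, not S.
(D) has a methoxy ether (-OCH3) but the bridging atom is O, not S.
So the answer is (B).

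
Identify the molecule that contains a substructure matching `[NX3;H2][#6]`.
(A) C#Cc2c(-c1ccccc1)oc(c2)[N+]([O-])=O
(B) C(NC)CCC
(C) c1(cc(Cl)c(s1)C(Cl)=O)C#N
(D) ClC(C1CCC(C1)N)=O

D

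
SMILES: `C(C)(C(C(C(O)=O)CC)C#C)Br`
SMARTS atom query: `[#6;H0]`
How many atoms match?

2

Check the 12 heavy atoms by environment: 2× C (H3) → no; 4× C (H1) → no; 1× C (H2) → no; 1× Br (H0) → no; 2× C (H0) → match; 1× O (H0) → no; 1× O (H1) → no.
That gives 2 matching atoms.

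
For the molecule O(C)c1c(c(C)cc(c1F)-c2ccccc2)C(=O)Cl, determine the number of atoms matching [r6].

The query [r6] means: r6 matches atoms in a six-membered ring.
Check the 19 heavy atoms by environment: 12× c (aromatic, in 6-ring) → match; 1× F (acyclic) → no; 2× O (acyclic) → no; 3× C (acyclic) → no; 1× Cl (acyclic) → no.
That gives 12 matching atoms.

12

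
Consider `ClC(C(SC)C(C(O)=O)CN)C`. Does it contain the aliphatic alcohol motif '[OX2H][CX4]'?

No

The pattern [OX2H][CX4] describes a hydroxyl oxygen bound to an sp3 (X4) carbon — an aliphatic alcohol.
The closest candidate here is a carboxylic acid group (-C(=O)OH), but the -OH is on a CX3 carbonyl carbon, not a CX4 carbon. No other fragment satisfies the full query, so there is no match.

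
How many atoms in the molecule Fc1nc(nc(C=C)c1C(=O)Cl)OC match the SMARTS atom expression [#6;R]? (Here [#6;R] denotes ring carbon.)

The query [#6;R] means: carbon that is part of a ring.
Check the 14 heavy atoms by environment: 2× n (aromatic, in 6-ring) → no; 4× c (aromatic, in 6-ring) → match; 4× C (acyclic) → no; 2× O (acyclic) → no; 1× Cl (acyclic) → no; 1× F (acyclic) → no.
That gives 4 matching atoms.

4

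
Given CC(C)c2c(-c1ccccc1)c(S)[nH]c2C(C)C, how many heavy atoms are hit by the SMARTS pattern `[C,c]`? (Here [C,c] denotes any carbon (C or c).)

Check the 18 heavy atoms by environment: 1× n (aromatic) → no; 10× c (aromatic) → match; 6× C → match; 1× S → no.
Summing the matching environments: 10 + 6 = 16 matching atoms.

16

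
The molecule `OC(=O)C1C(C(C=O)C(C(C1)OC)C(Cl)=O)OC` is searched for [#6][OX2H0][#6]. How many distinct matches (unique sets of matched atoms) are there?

2

[#6][OX2H0][#6] is the SMARTS for an ether: an aliphatic oxygen bridging two carbons with no H on the oxygen.
The molecule carries 2 separate instances of a methoxy ether (-OCH3) meeting every constraint; each maps to a distinct set of atoms, giving 2 matches.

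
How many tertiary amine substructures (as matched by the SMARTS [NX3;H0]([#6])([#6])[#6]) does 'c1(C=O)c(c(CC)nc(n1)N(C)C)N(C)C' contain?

2

[NX3;H0]([#6])([#6])[#6] is the SMARTS for a tertiary amine: a trivalent nitrogen with no H, bonded to three carbons.
The molecule carries 2 separate instances of a dimethylamino group (-N(CH3)2) meeting every constraint; each maps to a distinct set of atoms, giving 2 matches.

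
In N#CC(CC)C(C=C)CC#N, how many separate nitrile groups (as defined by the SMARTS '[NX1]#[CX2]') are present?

2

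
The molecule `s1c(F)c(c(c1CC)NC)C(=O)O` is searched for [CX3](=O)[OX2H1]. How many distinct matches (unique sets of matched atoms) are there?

1

[CX3](=O)[OX2H1] is the SMARTS for a carboxylic acid: an sp2 carbon double-bonded to O and single-bonded to an -OH oxygen.
Exactly one fragment in the molecule meets all constraints, giving 1 match.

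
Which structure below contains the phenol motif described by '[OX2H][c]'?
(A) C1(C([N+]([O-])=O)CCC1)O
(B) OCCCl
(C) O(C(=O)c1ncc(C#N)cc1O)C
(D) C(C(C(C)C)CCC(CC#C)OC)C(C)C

[OX2H][c] describes a hydroxyl oxygen attached to an aromatic carbon (a phenol).
(A) has a hydroxyl group (-OH) but the -OH is on an aliphatic carbon, not an aromatic c.
(B) has a hydroxyl group (-OH) but the -OH is on an aliphatic carbon, not an aromatic c.
(C) contains a hydroxyl group (-OH), which satisfies every atom and bond constraint.
(D) has a methoxy ether (-OCH3) but the oxygen has H0, not H1.
So the answer is (C).

C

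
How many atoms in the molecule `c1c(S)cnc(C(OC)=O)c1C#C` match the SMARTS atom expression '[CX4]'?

1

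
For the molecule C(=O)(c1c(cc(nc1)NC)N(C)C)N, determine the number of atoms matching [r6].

6

The query [r6] means: r6 matches atoms in a six-membered ring.
Check the 14 heavy atoms by environment: 1× n (aromatic, in 6-ring) → match; 5× c (aromatic, in 6-ring) → match; 4× C (acyclic) → no; 1× O (acyclic) → no; 3× N (acyclic) → no.
Summing the matching environments: 1 + 5 = 6 matching atoms.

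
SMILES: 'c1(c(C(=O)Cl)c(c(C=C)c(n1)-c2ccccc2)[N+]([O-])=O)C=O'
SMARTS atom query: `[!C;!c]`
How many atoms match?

The query [!C;!c] means: neither aliphatic nor aromatic carbon — same as [!#6].
Check the 22 heavy atoms by environment: 1× n (aromatic) → match; 11× c (aromatic) → no; 4× C → no; 3× O → match; 1× Cl → match; 1× N (charge +1) → match; 1× O (charge -1) → match.
Summing the matching environments: 1 + 3 + 1 + 1 + 1 = 7 matching atoms.

7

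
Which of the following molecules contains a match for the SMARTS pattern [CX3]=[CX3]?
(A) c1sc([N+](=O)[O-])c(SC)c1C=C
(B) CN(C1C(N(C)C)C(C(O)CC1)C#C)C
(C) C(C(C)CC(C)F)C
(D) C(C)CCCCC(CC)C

[CX3]=[CX3] describes a non-aromatic C=C double bond between two sp2 carbons (an alkene).
(A) contains a vinyl group (-CH=CH2), which satisfies every atom and bond constraint.
(B) has an ethynyl group (-C#CH) but the C-C bond is a triple bond, not a double bond.
(C) has an ethyl group (-CH2CH3) but its C-C bond is a single bond between CX4 carbons, not CX3=CX3.
(D) has an ethyl group (-CH2CH3) but its C-C bond is a single bond between CX4 carbons, not CX3=CX3.
So the answer is (A).

A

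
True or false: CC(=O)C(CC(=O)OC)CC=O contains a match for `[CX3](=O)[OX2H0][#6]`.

True

The pattern [CX3](=O)[OX2H0][#6] describes a carbonyl carbon bonded to an oxygen that is itself bonded to carbon (no H on that O) — an ester.
The molecule carries a methyl-ester group (-C(=O)OCH3), whose atoms satisfy every constraint of the query, so the pattern matches.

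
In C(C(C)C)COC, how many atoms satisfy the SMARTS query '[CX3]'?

Check the 7 heavy atoms by environment: 6× C (X4) → no; 1× O (X2) → no.
No environment satisfies the query, so 0 matching atoms.

0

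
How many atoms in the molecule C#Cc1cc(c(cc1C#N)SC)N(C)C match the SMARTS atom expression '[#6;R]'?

6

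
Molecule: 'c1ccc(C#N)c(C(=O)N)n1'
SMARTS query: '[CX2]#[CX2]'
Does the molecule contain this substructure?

No

The pattern [CX2]#[CX2] describes a carbon-carbon triple bond — an alkyne.
The closest candidate here is a nitrile (-C#N), but the triple bond is C#N, not C#C. No other fragment satisfies the full query, so there is no match.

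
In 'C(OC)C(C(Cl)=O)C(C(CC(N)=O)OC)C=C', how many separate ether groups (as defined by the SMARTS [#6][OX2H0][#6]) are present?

[#6][OX2H0][#6] is the SMARTS for an ether: an aliphatic oxygen bridging two carbons with no H on the oxygen.
The molecule carries 2 separate instances of a methoxy ether (-OCH3) meeting every constraint; each maps to a distinct set of atoms, giving 2 matches.

2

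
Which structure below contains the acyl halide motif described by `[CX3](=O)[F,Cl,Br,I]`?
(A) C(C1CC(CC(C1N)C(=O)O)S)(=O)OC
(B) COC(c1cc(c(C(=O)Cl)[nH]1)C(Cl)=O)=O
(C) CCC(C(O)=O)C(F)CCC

B

[CX3](=O)[F,Cl,Br,I] describes a carbonyl carbon bonded to a halogen (an acyl halide).
(A) has a methyl-ester group (-C(=O)OCH3) but the carbonyl is bonded to -O-C, not to a halogen.
(B) contains an acyl chloride (-C(=O)Cl), which satisfies every atom and bond constraint.
(C) has a carboxylic acid group (-C(=O)OH) but the carbonyl is bonded to -OH, not to a halogen.
So the answer is (B).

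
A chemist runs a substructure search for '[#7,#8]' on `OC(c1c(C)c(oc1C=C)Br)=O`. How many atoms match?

3

The query [#7,#8] means: nitrogen or oxygen (comma = OR).
Check the 12 heavy atoms by environment: 1× o (aromatic) → match; 4× c (aromatic) → no; 4× C → no; 1× Br → no; 2× O → match.
Summing the matching environments: 1 + 2 = 3 matching atoms.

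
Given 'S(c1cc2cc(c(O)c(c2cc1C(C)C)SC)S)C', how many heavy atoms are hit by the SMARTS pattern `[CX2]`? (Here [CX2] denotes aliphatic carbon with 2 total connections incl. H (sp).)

0

Check the 19 heavy atoms by environment: 10× c (aromatic, X3) → no; 3× S (X2) → no; 5× C (X4) → no; 1× O (X2) → no.
No environment satisfies the query, so 0 matching atoms.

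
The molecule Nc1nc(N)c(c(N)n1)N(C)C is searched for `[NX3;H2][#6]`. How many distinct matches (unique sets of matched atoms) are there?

3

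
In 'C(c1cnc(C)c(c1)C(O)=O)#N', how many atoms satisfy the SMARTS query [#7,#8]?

4

Check the 12 heavy atoms by environment: 1× n (aromatic) → match; 5× c (aromatic) → no; 3× C → no; 2× O → match; 1× N → match.
Summing the matching environments: 1 + 2 + 1 = 4 matching atoms.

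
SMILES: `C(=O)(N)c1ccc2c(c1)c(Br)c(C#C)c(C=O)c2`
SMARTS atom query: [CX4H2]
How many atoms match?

0

The query [CX4H2] means: sp3 carbon (X4) with exactly two hydrogens.
Check the 18 heavy atoms by environment: 6× c (aromatic, H0, X3) → no; 4× c (aromatic, H1, X3) → no; 1× Br (H0, X1) → no; 1× C (H1, X3) → no; 2× O (H0, X1) → no; 1× C (H0, X3) → no; 1× N (H2, X3) → no; 1× C (H0, X2) → no; 1× C (H1, X2) → no.
No environment satisfies the query, so 0 matching atoms.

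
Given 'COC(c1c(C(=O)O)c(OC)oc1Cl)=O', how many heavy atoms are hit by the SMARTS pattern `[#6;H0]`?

6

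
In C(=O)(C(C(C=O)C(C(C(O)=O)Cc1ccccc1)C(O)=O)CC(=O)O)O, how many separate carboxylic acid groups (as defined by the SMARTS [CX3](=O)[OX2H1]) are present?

4

[CX3](=O)[OX2H1] is the SMARTS for a carboxylic acid: an sp2 carbon double-bonded to O and single-bonded to an -OH oxygen.
The molecule carries 4 separate instances of a carboxylic acid group (-C(=O)OH) meeting every constraint; each maps to a distinct set of atoms, giving 4 matches.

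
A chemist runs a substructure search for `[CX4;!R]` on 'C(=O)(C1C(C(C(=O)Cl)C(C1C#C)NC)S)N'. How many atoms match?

1

The query [CX4;!R] means: aliphatic carbon with four total connections, not in a ring.
Check the 16 heavy atoms by environment: 5× C (X4, in 5-ring) → no; 2× C (X2, acyclic) → no; 2× C (X3, acyclic) → no; 2× O (X1, acyclic) → no; 2× N (X3, acyclic) → no; 1× C (X4, acyclic) → match; 1× Cl (X1, acyclic) → no; 1× S (X2, acyclic) → no.
That gives 1 matching atom.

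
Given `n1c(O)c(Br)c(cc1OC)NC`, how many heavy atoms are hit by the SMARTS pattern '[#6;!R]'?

The query [#6;!R] means: carbon not in any ring.
Check the 12 heavy atoms by environment: 1× n (aromatic, in 6-ring) → no; 5× c (aromatic, in 6-ring) → no; 2× O (acyclic) → no; 2× C (acyclic) → match; 1× Br (acyclic) → no; 1× N (acyclic) → no.
That gives 2 matching atoms.

2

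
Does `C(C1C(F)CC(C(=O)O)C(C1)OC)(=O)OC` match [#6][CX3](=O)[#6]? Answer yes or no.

The pattern [#6][CX3](=O)[#6] describes a carbonyl carbon (no H) flanked by two carbons — a ketone.
The closest candidate here is a carboxylic acid group (-C(=O)OH), but one neighbour of the carbonyl carbon is O, not C. No other fragment satisfies the full query, so there is no match.

No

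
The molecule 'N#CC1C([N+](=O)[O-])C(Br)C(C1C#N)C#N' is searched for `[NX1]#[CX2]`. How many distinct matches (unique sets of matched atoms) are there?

3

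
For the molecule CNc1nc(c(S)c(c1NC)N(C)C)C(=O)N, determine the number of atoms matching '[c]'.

The query [c] means: lowercase c matches aromatic carbon only.
Check the 17 heavy atoms by environment: 1× n (aromatic) → no; 5× c (aromatic) → match; 1× S → no; 4× N → no; 5× C → no; 1× O → no.
That gives 5 matching atoms.

5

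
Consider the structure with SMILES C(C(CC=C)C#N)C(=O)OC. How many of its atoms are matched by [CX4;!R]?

The query [CX4;!R] means: aliphatic carbon with four total connections, not in a ring.
Check the 11 heavy atoms by environment: 4× C (X4, acyclic) → match; 3× C (X3, acyclic) → no; 1× O (X1, acyclic) → no; 1× O (X2, acyclic) → no; 1× C (X2, acyclic) → no; 1× N (X1, acyclic) → no.
That gives 4 matching atoms.

4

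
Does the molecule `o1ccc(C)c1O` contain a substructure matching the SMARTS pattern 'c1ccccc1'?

No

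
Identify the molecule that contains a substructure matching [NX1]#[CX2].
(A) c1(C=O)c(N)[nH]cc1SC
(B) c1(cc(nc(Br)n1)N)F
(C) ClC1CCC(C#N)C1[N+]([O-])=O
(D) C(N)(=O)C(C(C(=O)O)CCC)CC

C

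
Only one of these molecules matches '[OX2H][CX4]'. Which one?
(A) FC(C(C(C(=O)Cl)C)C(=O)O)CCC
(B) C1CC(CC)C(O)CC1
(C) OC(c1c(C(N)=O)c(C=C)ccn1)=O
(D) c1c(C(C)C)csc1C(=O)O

B

[OX2H][CX4] describes a hydroxyl oxygen bound to an sp3 (X4) carbon (an aliphatic alcohol).
(A) has a carboxylic acid group (-C(=O)OH) but the -OH is on a CX3 carbonyl carbon, not a CX4 carbon.
(B) contains a hydroxyl group (-OH), which satisfies every atom and bond constraint.
(C) has a carboxylic acid group (-C(=O)OH) but the -OH is on a CX3 carbonyl carbon, not a CX4 carbon.
(D) has a carboxylic acid group (-C(=O)OH) but the -OH is on a CX3 carbonyl carbon, not a CX4 carbon.
So the answer is (B).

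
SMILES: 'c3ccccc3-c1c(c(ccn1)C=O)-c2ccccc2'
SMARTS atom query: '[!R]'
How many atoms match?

2

The query [!R] means: !R matches any atom not in a ring.
Check the 20 heavy atoms by environment: 1× n (aromatic, in 6-ring) → no; 17× c (aromatic, in 6-ring) → no; 1× C (acyclic) → match; 1× O (acyclic) → match.
Summing the matching environments: 1 + 1 = 2 matching atoms.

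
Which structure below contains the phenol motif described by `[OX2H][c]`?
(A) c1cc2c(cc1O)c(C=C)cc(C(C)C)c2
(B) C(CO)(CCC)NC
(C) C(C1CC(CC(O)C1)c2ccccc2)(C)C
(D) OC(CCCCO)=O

A

[OX2H][c] describes a hydroxyl oxygen attached to an aromatic carbon (a phenol).
(A) contains a hydroxyl group (-OH), which satisfies every atom and bond constraint.
(B) has a hydroxyl group (-OH) but the -OH is on an aliphatic carbon, not an aromatic c.
(C) has a hydroxyl group (-OH) but the -OH is on an aliphatic carbon, not an aromatic c.
(D) has a hydroxyl group (-OH) but the -OH is on an aliphatic carbon, not an aromatic c.
So the answer is (A).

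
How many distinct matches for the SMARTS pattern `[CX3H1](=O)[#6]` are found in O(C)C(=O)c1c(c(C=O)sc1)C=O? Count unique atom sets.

[CX3H1](=O)[#6] is the SMARTS for an aldehyde: an sp2 carbon with one H, double-bonded to O and single-bonded to carbon.
The molecule carries 2 separate instances of an aldehyde (-CHO) meeting every constraint; each maps to a distinct set of atoms, giving 2 matches.

2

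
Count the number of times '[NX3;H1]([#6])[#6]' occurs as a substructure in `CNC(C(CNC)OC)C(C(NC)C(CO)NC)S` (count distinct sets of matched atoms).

[NX3;H1]([#6])[#6] is the SMARTS for a secondary amine: a trivalent nitrogen with one H, bonded to two carbons.
The molecule carries 4 separate instances of an N-methylamino group (-NHCH3) meeting every constraint; each maps to a distinct set of atoms, giving 4 matches.

4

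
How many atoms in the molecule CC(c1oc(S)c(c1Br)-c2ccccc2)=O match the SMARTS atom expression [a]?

11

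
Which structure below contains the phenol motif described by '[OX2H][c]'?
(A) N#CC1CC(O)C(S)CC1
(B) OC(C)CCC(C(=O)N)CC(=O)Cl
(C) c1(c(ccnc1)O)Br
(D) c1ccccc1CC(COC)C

[OX2H][c] describes a hydroxyl oxygen attached to an aromatic carbon (a phenol).
(A) has a hydroxyl group (-OH) but the -OH is on an aliphatic carbon, not an aromatic c.
(B) has a hydroxyl group (-OH) but the -OH is on an aliphatic carbon, not an aromatic c.
(C) contains a hydroxyl group (-OH), which satisfies every atom and bond constraint.
(D) has a methoxy ether (-OCH3) but the oxygen has H0, not H1.
So the answer is (C).

C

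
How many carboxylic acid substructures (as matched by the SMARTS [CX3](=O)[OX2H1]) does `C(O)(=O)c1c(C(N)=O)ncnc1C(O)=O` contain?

[CX3](=O)[OX2H1] is the SMARTS for a carboxylic acid: an sp2 carbon double-bonded to O and single-bonded to an -OH oxygen.
The molecule carries 2 separate instances of a carboxylic acid group (-C(=O)OH) meeting every constraint; each maps to a distinct set of atoms, giving 2 matches.

2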